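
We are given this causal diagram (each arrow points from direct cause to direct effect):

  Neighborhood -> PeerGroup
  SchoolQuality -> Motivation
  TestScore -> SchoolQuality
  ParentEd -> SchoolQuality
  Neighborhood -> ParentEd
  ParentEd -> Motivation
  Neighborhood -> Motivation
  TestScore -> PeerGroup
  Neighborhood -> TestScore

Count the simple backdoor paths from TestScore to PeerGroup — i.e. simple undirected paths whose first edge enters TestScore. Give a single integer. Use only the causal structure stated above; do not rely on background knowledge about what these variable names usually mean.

A backdoor path from TestScore to PeerGroup is any simple undirected path whose first edge points into TestScore (i.e. leaves TestScore via a parent).
Parents of TestScore: {Neighborhood}.
Enumerating:
  P1: TestScore <- Neighborhood -> PeerGroup
That exhausts the simple backdoor paths. Count: 1.

1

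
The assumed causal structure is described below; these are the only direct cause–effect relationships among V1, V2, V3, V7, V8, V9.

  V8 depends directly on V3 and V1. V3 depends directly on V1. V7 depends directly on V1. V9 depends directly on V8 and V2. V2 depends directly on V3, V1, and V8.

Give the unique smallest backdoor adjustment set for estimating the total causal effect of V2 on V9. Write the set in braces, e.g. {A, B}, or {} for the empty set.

{V8}

Variables eligible for adjustment (non-descendants of V2, excluding V2 and V9): {V1, V3, V7, V8}.
Backdoor paths from V2 to V9:
  P1: V2 <- V1 -> V3 -> V8 -> V9
  P2: V2 <- V1 -> V8 -> V9
  P3: V2 <- V3 <- V1 -> V8 -> V9
  P4: V2 <- V3 -> V8 -> V9
  P5: V2 <- V8 -> V9
The empty set is not sufficient: P1 (V2 <- V1 -> V3 -> V8 -> V9) has no collider blocking it and no conditioned non-collider, so it is open.
Try {V8}:
  P1: blocked at chain node V8 ∈ conditioning set.
  P2: blocked at chain node V8 ∈ conditioning set.
  P3: blocked at chain node V8 ∈ conditioning set.
  P4: blocked at chain node V8 ∈ conditioning set.
  P5: blocked at fork node V8 ∈ conditioning set.
{V8} contains no descendant of V2 and blocks every backdoor path.
No other singleton works — e.g. {V1} leaves P4 open — so {V8} is the unique smallest valid adjustment set.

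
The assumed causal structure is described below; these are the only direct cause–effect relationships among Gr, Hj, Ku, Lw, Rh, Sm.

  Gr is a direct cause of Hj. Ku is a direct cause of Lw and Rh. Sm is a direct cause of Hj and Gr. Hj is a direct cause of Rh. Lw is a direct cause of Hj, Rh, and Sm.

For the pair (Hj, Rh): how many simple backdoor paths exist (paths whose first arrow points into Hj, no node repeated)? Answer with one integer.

6

A backdoor path from Hj to Rh is any simple undirected path whose first edge points into Hj (i.e. leaves Hj via a parent).
Parents of Hj: {Gr, Lw, Sm}.
Enumerating:
  P1: Hj <- Lw <- Ku -> Rh
  P2: Hj <- Lw -> Rh
  P3: Hj <- Sm <- Lw <- Ku -> Rh
  P4: Hj <- Sm <- Lw -> Rh
  P5: Hj <- Gr <- Sm <- Lw <- Ku -> Rh
  P6: Hj <- Gr <- Sm <- Lw -> Rh
That exhausts the simple backdoor paths. Count: 6.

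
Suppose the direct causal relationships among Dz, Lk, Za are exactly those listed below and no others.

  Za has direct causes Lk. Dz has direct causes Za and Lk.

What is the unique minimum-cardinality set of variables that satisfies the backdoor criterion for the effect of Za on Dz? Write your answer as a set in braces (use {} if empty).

{Lk}

Variables eligible for adjustment (non-descendants of Za, excluding Za and Dz): {Lk}.
Backdoor paths from Za to Dz:
  P1: Za <- Lk -> Dz
The empty set is not sufficient: P1 (Za <- Lk -> Dz) has no collider blocking it and no conditioned non-collider, so it is open.
Try {Lk}:
  P1: blocked at fork node Lk ∈ conditioning set.
{Lk} contains no descendant of Za and blocks every backdoor path.
{Lk} is the unique smallest valid adjustment set.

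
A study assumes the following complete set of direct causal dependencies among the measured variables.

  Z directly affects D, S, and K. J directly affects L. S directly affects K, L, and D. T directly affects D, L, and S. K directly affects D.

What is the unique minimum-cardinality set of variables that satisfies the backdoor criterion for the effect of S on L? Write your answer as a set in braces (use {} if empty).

{T}

Variables eligible for adjustment (non-descendants of S, excluding S and L): {J, T, Z}.
Backdoor paths from S to L:
  P1: S <- Z -> K -> D <- T -> L
  P2: S <- Z -> D <- T -> L
  P3: S <- T -> L
The empty set is not sufficient: P3 (S <- T -> L) has no collider blocking it and no conditioned non-collider, so it is open.
Try {T}:
  P1: blocked at collider D (neither it nor any descendant is in the conditioning set).
  P2: blocked at collider D (neither it nor any descendant is in the conditioning set).
  P3: blocked at fork node T ∈ conditioning set.
{T} contains no descendant of S and blocks every backdoor path.
No other singleton works — e.g. {J} leaves P3 open — so {T} is the unique smallest valid adjustment set.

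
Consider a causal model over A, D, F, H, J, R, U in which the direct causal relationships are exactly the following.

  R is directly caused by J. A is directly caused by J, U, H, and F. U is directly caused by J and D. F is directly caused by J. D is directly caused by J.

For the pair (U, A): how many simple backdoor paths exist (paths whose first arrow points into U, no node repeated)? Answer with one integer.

4

A backdoor path from U to A is any simple undirected path whose first edge points into U (i.e. leaves U via a parent).
Parents of U: {D, J}.
Enumerating:
  P1: U <- J -> F -> A
  P2: U <- J -> A
  P3: U <- D <- J -> F -> A
  P4: U <- D <- J -> A
That exhausts the simple backdoor paths. Count: 4.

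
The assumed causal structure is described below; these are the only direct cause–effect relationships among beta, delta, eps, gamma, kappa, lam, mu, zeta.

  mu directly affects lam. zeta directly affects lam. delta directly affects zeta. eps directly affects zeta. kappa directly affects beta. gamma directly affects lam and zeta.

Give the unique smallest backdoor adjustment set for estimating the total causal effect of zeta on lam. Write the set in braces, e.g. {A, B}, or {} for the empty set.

{gamma}

Variables eligible for adjustment (non-descendants of zeta, excluding zeta and lam): {beta, delta, eps, gamma, kappa, mu}.
Backdoor paths from zeta to lam:
  P1: zeta <- gamma -> lam
The empty set is not sufficient: P1 (zeta <- gamma -> lam) has no collider blocking it and no conditioned non-collider, so it is open.
Try {gamma}:
  P1: blocked at fork node gamma ∈ conditioning set.
{gamma} contains no descendant of zeta and blocks every backdoor path.
No other singleton works — e.g. {eps} leaves P1 open — so {gamma} is the unique smallest valid adjustment set.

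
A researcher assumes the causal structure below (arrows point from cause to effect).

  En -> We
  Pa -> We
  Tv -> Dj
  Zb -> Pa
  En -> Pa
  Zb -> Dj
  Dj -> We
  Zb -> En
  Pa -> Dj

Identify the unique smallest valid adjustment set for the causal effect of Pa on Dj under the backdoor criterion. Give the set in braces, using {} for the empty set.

{Zb}

Variables eligible for adjustment (non-descendants of Pa, excluding Pa and Dj): {En, Tv, Zb}.
Backdoor paths from Pa to Dj:
  P1: Pa <- Zb -> En -> We <- Dj
  P2: Pa <- Zb -> Dj
  P3: Pa <- En <- Zb -> Dj
  P4: Pa <- En -> We <- Dj
The empty set is not sufficient: P2 (Pa <- Zb -> Dj) has no collider blocking it and no conditioned non-collider, so it is open.
Try {Zb}:
  P1: blocked at fork node Zb ∈ conditioning set.
  P2: blocked at fork node Zb ∈ conditioning set.
  P3: blocked at fork node Zb ∈ conditioning set.
  P4: blocked at collider We (neither it nor any descendant is in the conditioning set).
{Zb} contains no descendant of Pa and blocks every backdoor path.
No other singleton works — e.g. {En} leaves P2 open — so {Zb} is the unique smallest valid adjustment set.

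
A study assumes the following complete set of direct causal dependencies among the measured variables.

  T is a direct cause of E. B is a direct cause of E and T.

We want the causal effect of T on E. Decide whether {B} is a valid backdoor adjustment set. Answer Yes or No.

Backdoor paths from T to E (paths whose first edge points into T):
  P1: T <- B -> E
Condition 1 (no descendant of T in the set): holds — descendants of T are {E}; none are in {B}.
Condition 2 (every backdoor path blocked by {B}):
  P1: blocked at fork node B ∈ conditioning set.
{B} satisfies the backdoor criterion.

Yes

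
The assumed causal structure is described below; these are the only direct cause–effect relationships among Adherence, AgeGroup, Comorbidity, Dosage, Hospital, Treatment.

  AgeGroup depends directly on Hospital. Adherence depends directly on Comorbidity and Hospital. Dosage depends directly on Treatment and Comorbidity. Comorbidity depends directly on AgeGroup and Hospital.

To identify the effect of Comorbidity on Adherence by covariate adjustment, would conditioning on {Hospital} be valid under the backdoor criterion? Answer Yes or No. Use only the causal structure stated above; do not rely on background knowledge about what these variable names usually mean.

Yes

Backdoor paths from Comorbidity to Adherence (paths whose first edge points into Comorbidity):
  P1: Comorbidity <- Hospital -> Adherence
  P2: Comorbidity <- AgeGroup <- Hospital -> Adherence
Condition 1 (no descendant of Comorbidity in the set): holds — descendants of Comorbidity are {Adherence, Dosage}; none are in {Hospital}.
Condition 2 (every backdoor path blocked by {Hospital}):
  P1: blocked at fork node Hospital ∈ conditioning set.
  P2: blocked at fork node Hospital ∈ conditioning set.
{Hospital} satisfies the backdoor criterion.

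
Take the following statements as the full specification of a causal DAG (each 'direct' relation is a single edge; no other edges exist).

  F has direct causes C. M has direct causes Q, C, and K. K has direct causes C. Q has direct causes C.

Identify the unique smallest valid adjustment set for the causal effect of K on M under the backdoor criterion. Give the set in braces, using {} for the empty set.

{C}

Variables eligible for adjustment (non-descendants of K, excluding K and M): {C, F, Q}.
Backdoor paths from K to M:
  P1: K <- C -> Q -> M
  P2: K <- C -> M
The empty set is not sufficient: P1 (K <- C -> Q -> M) has no collider blocking it and no conditioned non-collider, so it is open.
Try {C}:
  P1: blocked at fork node C ∈ conditioning set.
  P2: blocked at fork node C ∈ conditioning set.
{C} contains no descendant of K and blocks every backdoor path.
No other singleton works — e.g. {F} leaves P1 open — so {C} is the unique smallest valid adjustment set.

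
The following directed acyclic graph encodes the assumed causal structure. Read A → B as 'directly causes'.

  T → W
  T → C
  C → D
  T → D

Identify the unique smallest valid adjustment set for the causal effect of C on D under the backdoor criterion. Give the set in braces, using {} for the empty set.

Variables eligible for adjustment (non-descendants of C, excluding C and D): {T, W}.
Backdoor paths from C to D:
  P1: C <- T -> D
The empty set is not sufficient: P1 (C <- T -> D) has no collider blocking it and no conditioned non-collider, so it is open.
Try {T}:
  P1: blocked at fork node T ∈ conditioning set.
{T} contains no descendant of C and blocks every backdoor path.
No other singleton works — e.g. {W} leaves P1 open — so {T} is the unique smallest valid adjustment set.

{T}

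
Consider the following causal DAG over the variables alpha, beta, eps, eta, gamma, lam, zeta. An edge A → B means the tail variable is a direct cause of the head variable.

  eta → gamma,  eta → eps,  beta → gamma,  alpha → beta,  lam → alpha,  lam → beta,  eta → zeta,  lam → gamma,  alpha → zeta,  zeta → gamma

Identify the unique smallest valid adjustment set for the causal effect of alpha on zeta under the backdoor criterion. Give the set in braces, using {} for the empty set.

Variables eligible for adjustment (non-descendants of alpha, excluding alpha and zeta): {eps, eta, lam}.
Backdoor paths from alpha to zeta:
  P1: alpha <- lam -> beta -> gamma <- eta -> zeta
  P2: alpha <- lam -> beta -> gamma <- zeta
  P3: alpha <- lam -> gamma <- eta -> zeta
  P4: alpha <- lam -> gamma <- zeta
Each backdoor path contains an unconditioned collider, so every path is already blocked with the empty conditioning set:
  P1: blocked at collider gamma (neither it nor any descendant is in the conditioning set).
  P2: blocked at collider gamma (neither it nor any descendant is in the conditioning set).
  P3: blocked at collider gamma (neither it nor any descendant is in the conditioning set).
  P4: blocked at collider gamma (neither it nor any descendant is in the conditioning set).
The empty set is therefore the unique smallest valid set.

{}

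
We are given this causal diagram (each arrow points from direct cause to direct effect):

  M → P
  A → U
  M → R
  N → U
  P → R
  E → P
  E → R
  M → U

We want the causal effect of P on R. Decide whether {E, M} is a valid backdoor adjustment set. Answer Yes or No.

Backdoor paths from P to R (paths whose first edge points into P):
  P1: P <- M -> R
  P2: P <- E -> R
Condition 1 (no descendant of P in the set): holds — descendants of P are {R}; none are in {E, M}.
Condition 2 (every backdoor path blocked by {E, M}):
  P1: blocked at fork node M ∈ conditioning set.
  P2: blocked at fork node E ∈ conditioning set.
{E, M} satisfies the backdoor criterion.

Yes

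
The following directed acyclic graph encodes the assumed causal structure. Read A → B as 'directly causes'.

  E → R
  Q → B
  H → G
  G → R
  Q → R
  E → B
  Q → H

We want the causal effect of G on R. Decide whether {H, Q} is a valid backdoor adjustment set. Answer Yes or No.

Backdoor paths from G to R (paths whose first edge points into G):
  P1: G <- H <- Q -> R
  P2: G <- H <- Q -> B <- E -> R
Condition 1 (no descendant of G in the set): holds — descendants of G are {R}; none are in {H, Q}.
Condition 2 (every backdoor path blocked by {H, Q}):
  P1: blocked at chain node H ∈ conditioning set.
  P2: blocked at chain node H ∈ conditioning set.
{H, Q} satisfies the backdoor criterion.

Yes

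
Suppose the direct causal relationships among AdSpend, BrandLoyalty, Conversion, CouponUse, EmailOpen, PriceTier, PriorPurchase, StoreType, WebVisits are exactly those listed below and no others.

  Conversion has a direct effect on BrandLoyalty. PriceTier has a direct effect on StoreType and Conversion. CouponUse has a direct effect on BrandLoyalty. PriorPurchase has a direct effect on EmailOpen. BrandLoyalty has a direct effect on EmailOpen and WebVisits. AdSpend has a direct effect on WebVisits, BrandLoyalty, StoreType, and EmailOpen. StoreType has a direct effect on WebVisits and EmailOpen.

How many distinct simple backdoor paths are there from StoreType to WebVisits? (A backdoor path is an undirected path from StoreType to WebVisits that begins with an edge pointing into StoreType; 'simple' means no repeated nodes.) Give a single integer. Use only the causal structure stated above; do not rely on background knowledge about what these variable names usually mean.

A backdoor path from StoreType to WebVisits is any simple undirected path whose first edge points into StoreType (i.e. leaves StoreType via a parent).
Parents of StoreType: {AdSpend, PriceTier}.
Enumerating:
  P1: StoreType <- AdSpend -> BrandLoyalty -> WebVisits
  P2: StoreType <- AdSpend -> EmailOpen <- BrandLoyalty -> WebVisits
  P3: StoreType <- AdSpend -> WebVisits
  P4: StoreType <- PriceTier -> Conversion -> BrandLoyalty <- AdSpend -> WebVisits
  P5: StoreType <- PriceTier -> Conversion -> BrandLoyalty -> EmailOpen <- AdSpend -> WebVisits
  P6: StoreType <- PriceTier -> Conversion -> BrandLoyalty -> WebVisits
That exhausts the simple backdoor paths. Count: 6.

6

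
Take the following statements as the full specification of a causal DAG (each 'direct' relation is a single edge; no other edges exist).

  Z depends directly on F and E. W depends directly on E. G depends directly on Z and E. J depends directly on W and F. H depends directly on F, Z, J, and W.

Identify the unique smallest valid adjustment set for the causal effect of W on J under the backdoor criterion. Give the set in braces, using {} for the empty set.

Variables eligible for adjustment (non-descendants of W, excluding W and J): {E, F, G, Z}.
Backdoor paths from W to J:
  P1: W <- E -> Z <- F -> J
  P2: W <- E -> Z <- F -> H <- J
  P3: W <- E -> Z -> H <- F -> J
  P4: W <- E -> Z -> H <- J
  P5: W <- E -> G <- Z <- F -> J
  P6: W <- E -> G <- Z <- F -> H <- J
  P7: W <- E -> G <- Z -> H <- F -> J
  P8: W <- E -> G <- Z -> H <- J
Each backdoor path contains an unconditioned collider, so every path is already blocked with the empty conditioning set:
  P1: blocked at collider Z (neither it nor any descendant is in the conditioning set).
  P2: blocked at collider Z (neither it nor any descendant is in the conditioning set).
  P3: blocked at collider H (neither it nor any descendant is in the conditioning set).
  P4: blocked at collider H (neither it nor any descendant is in the conditioning set).
  P5: blocked at collider G (neither it nor any descendant is in the conditioning set).
  P6: blocked at collider G (neither it nor any descendant is in the conditioning set).
  P7: blocked at collider G (neither it nor any descendant is in the conditioning set).
  P8: blocked at collider G (neither it nor any descendant is in the conditioning set).
The empty set is therefore the unique smallest valid set.

{}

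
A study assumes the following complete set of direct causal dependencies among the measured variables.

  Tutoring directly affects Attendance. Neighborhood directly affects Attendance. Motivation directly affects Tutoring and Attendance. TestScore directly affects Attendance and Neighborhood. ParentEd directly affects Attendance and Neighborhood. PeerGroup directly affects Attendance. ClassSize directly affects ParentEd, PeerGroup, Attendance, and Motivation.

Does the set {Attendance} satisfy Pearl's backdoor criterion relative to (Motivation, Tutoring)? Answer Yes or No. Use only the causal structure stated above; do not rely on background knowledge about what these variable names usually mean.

Backdoor paths from Motivation to Tutoring (paths whose first edge points into Motivation):
  P1: Motivation <- ClassSize -> PeerGroup -> Attendance <- Tutoring
  P2: Motivation <- ClassSize -> ParentEd -> Neighborhood <- TestScore -> Attendance <- Tutoring
  P3: Motivation <- ClassSize -> ParentEd -> Neighborhood -> Attendance <- Tutoring
  P4: Motivation <- ClassSize -> ParentEd -> Attendance <- Tutoring
  P5: Motivation <- ClassSize -> Attendance <- Tutoring
Condition 1 (no descendant of Motivation in the set): FAILS — Attendance is a descendant of Motivation.
Condition 2 (every backdoor path blocked by {Attendance}):
  P1: open — collider(s) Attendance are conditioned on (or have a conditioned descendant) and no non-collider on the path is in the set.
  P2: open — collider(s) Neighborhood, Attendance are conditioned on (or have a conditioned descendant) and no non-collider on the path is in the set.
  P3: open — collider(s) Attendance are conditioned on (or have a conditioned descendant) and no non-collider on the path is in the set.
  P4: open — collider(s) Attendance are conditioned on (or have a conditioned descendant) and no non-collider on the path is in the set.
  P5: open — collider(s) Attendance are conditioned on (or have a conditioned descendant) and no non-collider on the path is in the set.
{Attendance} does not satisfy the backdoor criterion.

No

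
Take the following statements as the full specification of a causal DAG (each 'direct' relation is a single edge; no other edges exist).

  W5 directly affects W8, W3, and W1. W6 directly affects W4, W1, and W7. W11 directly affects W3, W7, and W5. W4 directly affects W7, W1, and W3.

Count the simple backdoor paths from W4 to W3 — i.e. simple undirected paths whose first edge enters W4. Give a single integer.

4

A backdoor path from W4 to W3 is any simple undirected path whose first edge points into W4 (i.e. leaves W4 via a parent).
Parents of W4: {W6}.
Enumerating:
  P1: W4 <- W6 -> W7 <- W11 -> W5 -> W3
  P2: W4 <- W6 -> W7 <- W11 -> W3
  P3: W4 <- W6 -> W1 <- W5 <- W11 -> W3
  P4: W4 <- W6 -> W1 <- W5 -> W3
That exhausts the simple backdoor paths. Count: 4.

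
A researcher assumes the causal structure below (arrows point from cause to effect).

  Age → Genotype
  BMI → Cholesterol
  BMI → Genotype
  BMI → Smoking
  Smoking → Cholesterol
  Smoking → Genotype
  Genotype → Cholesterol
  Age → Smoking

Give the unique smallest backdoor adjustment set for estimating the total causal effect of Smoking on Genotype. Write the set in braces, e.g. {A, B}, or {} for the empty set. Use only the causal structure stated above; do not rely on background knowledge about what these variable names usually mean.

Variables eligible for adjustment (non-descendants of Smoking, excluding Smoking and Genotype): {Age, BMI}.
Backdoor paths from Smoking to Genotype:
  P1: Smoking <- Age -> Genotype
  P2: Smoking <- BMI -> Genotype
  P3: Smoking <- BMI -> Cholesterol <- Genotype
The empty set is not sufficient: P1 (Smoking <- Age -> Genotype) has no collider blocking it and no conditioned non-collider, so it is open.
Try {Age, BMI}:
  P1: blocked at fork node Age ∈ conditioning set.
  P2: blocked at fork node BMI ∈ conditioning set.
  P3: blocked at fork node BMI ∈ conditioning set.
{Age, BMI} contains no descendant of Smoking and blocks every backdoor path.
Every element of {Age, BMI} is needed (dropping Age leaves P1 open; dropping BMI leaves P2 open), so no proper subset is valid.
Among all size-2 subsets of the eligible variables, only {Age, BMI} blocks every backdoor path, so it is the unique smallest valid adjustment set.

{Age, BMI}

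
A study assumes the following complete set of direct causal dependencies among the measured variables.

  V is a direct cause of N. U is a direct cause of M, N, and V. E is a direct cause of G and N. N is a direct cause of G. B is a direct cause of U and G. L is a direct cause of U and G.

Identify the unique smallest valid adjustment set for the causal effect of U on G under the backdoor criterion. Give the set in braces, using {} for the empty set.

{B, L}

Variables eligible for adjustment (non-descendants of U, excluding U and G): {B, E, L}.
Backdoor paths from U to G:
  P1: U <- B -> G
  P2: U <- L -> G
The empty set is not sufficient: P1 (U <- B -> G) has no collider blocking it and no conditioned non-collider, so it is open.
Try {B, L}:
  P1: blocked at fork node B ∈ conditioning set.
  P2: blocked at fork node L ∈ conditioning set.
{B, L} contains no descendant of U and blocks every backdoor path.
Every element of {B, L} is needed (dropping B leaves P1 open; dropping L leaves P2 open), so no proper subset is valid.
Among all size-2 subsets of the eligible variables, only {B, L} blocks every backdoor path, so it is the unique smallest valid adjustment set.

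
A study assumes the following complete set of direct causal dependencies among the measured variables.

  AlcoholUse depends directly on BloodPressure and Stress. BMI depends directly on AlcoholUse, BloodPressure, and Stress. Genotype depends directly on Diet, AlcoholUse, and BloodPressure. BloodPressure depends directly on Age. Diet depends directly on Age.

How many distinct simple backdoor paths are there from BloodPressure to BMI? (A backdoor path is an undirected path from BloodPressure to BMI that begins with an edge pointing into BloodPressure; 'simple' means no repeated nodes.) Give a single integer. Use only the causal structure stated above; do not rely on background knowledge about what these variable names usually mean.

A backdoor path from BloodPressure to BMI is any simple undirected path whose first edge points into BloodPressure (i.e. leaves BloodPressure via a parent).
Parents of BloodPressure: {Age}.
Enumerating:
  P1: BloodPressure <- Age -> Diet -> Genotype <- AlcoholUse <- Stress -> BMI
  P2: BloodPressure <- Age -> Diet -> Genotype <- AlcoholUse -> BMI
That exhausts the simple backdoor paths. Count: 2.

2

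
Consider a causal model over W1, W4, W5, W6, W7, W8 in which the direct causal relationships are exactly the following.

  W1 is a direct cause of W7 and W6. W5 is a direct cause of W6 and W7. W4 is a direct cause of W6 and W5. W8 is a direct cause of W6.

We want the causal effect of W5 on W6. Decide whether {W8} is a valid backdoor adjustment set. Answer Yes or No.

No

Backdoor paths from W5 to W6 (paths whose first edge points into W5):
  P1: W5 <- W4 -> W6
Condition 1 (no descendant of W5 in the set): holds — descendants of W5 are {W6, W7}; none are in {W8}.
Condition 2 (every backdoor path blocked by {W8}):
  P1: open — no interior node is in the conditioning set.
{W8} does not satisfy the backdoor criterion.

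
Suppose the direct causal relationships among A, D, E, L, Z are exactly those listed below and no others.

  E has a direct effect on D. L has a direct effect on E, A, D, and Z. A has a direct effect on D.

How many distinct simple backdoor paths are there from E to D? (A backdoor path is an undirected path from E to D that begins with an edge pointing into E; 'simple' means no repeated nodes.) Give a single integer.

A backdoor path from E to D is any simple undirected path whose first edge points into E (i.e. leaves E via a parent).
Parents of E: {L}.
Enumerating:
  P1: E <- L -> A -> D
  P2: E <- L -> D
That exhausts the simple backdoor paths. Count: 2.

2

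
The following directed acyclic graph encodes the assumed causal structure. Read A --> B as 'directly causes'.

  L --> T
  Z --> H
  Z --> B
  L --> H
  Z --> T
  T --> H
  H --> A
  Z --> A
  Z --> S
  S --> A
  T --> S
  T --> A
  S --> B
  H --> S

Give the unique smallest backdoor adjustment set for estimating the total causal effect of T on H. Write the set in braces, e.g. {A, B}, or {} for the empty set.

Variables eligible for adjustment (non-descendants of T, excluding T and H): {L, Z}.
Backdoor paths from T to H:
  P1: T <- L -> H
  P2: T <- Z -> H
  P3: T <- Z -> S <- H
  P4: T <- Z -> S -> A <- H
  P5: T <- Z -> B <- S <- H
  P6: T <- Z -> B <- S -> A <- H
  P7: T <- Z -> A <- H
  P8: T <- Z -> A <- S <- H
The empty set is not sufficient: P1 (T <- L -> H) has no collider blocking it and no conditioned non-collider, so it is open.
Try {L, Z}:
  P1: blocked at fork node L ∈ conditioning set.
  P2: blocked at fork node Z ∈ conditioning set.
  P3: blocked at fork node Z ∈ conditioning set.
  P4: blocked at fork node Z ∈ conditioning set.
  P5: blocked at fork node Z ∈ conditioning set.
  P6: blocked at fork node Z ∈ conditioning set.
  P7: blocked at fork node Z ∈ conditioning set.
  P8: blocked at fork node Z ∈ conditioning set.
{L, Z} contains no descendant of T and blocks every backdoor path.
Every element of {L, Z} is needed (dropping L leaves P1 open; dropping Z leaves P2 open), so no proper subset is valid.
Among all size-2 subsets of the eligible variables, only {L, Z} blocks every backdoor path, so it is the unique smallest valid adjustment set.

{L, Z}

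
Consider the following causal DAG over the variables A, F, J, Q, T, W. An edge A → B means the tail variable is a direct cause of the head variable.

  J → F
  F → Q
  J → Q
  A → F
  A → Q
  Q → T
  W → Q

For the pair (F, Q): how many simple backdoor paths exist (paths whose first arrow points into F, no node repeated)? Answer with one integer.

A backdoor path from F to Q is any simple undirected path whose first edge points into F (i.e. leaves F via a parent).
Parents of F: {A, J}.
Enumerating:
  P1: F <- A -> Q
  P2: F <- J -> Q
That exhausts the simple backdoor paths. Count: 2.

2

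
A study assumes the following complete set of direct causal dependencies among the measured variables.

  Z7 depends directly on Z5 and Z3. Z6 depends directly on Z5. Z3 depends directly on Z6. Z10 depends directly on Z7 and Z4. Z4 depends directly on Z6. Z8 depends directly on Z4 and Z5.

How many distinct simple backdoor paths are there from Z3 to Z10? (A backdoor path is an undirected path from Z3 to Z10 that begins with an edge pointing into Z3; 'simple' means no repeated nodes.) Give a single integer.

4

A backdoor path from Z3 to Z10 is any simple undirected path whose first edge points into Z3 (i.e. leaves Z3 via a parent).
Parents of Z3: {Z6}.
Enumerating:
  P1: Z3 <- Z6 <- Z5 -> Z7 -> Z10
  P2: Z3 <- Z6 <- Z5 -> Z8 <- Z4 -> Z10
  P3: Z3 <- Z6 -> Z4 -> Z8 <- Z5 -> Z7 -> Z10
  P4: Z3 <- Z6 -> Z4 -> Z10
That exhausts the simple backdoor paths. Count: 4.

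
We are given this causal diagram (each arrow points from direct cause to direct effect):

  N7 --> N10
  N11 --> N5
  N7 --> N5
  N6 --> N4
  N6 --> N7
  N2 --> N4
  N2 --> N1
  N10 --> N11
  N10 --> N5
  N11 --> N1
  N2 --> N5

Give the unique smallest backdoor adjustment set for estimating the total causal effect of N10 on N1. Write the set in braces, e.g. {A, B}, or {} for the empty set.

Variables eligible for adjustment (non-descendants of N10, excluding N10 and N1): {N2, N4, N6, N7}.
Backdoor paths from N10 to N1:
  P1: N10 <- N7 <- N6 -> N4 <- N2 -> N1
  P2: N10 <- N7 <- N6 -> N4 <- N2 -> N5 <- N11 -> N1
  P3: N10 <- N7 -> N5 <- N2 -> N1
  P4: N10 <- N7 -> N5 <- N11 -> N1
Each backdoor path contains an unconditioned collider, so every path is already blocked with the empty conditioning set:
  P1: blocked at collider N4 (neither it nor any descendant is in the conditioning set).
  P2: blocked at collider N4 (neither it nor any descendant is in the conditioning set).
  P3: blocked at collider N5 (neither it nor any descendant is in the conditioning set).
  P4: blocked at collider N5 (neither it nor any descendant is in the conditioning set).
The empty set is therefore the unique smallest valid set.

{}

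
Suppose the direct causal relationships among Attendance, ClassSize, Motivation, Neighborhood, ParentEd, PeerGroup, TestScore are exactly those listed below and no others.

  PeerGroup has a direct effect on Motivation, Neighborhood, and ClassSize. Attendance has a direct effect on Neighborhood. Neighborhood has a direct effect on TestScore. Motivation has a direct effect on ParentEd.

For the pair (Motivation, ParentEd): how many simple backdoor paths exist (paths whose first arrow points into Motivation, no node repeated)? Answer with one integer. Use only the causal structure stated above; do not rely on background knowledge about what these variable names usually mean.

0

A backdoor path from Motivation to ParentEd is any simple undirected path whose first edge points into Motivation (i.e. leaves Motivation via a parent).
Parents of Motivation: {PeerGroup}.
No simple path from any parent of Motivation reaches ParentEd without revisiting Motivation, so there are no backdoor paths.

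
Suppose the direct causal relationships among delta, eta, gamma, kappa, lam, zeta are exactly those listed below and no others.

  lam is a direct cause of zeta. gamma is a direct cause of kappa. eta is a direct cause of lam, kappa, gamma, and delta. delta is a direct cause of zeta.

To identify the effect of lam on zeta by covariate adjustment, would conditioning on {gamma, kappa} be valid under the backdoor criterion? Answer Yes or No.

Backdoor paths from lam to zeta (paths whose first edge points into lam):
  P1: lam <- eta -> delta -> zeta
Condition 1 (no descendant of lam in the set): holds — descendants of lam are {zeta}; none are in {gamma, kappa}.
Condition 2 (every backdoor path blocked by {gamma, kappa}):
  P1: open — no interior node is in the conditioning set.
{gamma, kappa} does not satisfy the backdoor criterion.

No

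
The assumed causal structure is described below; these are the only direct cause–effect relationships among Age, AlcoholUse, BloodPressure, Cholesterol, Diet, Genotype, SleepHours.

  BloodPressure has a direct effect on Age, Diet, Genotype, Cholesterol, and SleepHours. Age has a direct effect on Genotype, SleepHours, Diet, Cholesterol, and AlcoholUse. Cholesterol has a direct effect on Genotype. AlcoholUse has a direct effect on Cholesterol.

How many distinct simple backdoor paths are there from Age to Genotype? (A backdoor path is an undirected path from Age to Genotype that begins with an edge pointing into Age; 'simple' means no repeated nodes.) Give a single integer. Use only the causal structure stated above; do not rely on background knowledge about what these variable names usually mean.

A backdoor path from Age to Genotype is any simple undirected path whose first edge points into Age (i.e. leaves Age via a parent).
Parents of Age: {BloodPressure}.
Enumerating:
  P1: Age <- BloodPressure -> Cholesterol -> Genotype
  P2: Age <- BloodPressure -> Genotype
That exhausts the simple backdoor paths. Count: 2.

2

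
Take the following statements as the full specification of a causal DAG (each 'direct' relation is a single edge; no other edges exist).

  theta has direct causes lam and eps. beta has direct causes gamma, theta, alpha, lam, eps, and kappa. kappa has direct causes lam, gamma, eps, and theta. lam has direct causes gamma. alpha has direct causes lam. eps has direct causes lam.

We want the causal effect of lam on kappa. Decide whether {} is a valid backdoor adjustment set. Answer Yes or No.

Backdoor paths from lam to kappa (paths whose first edge points into lam):
  P1: lam <- gamma -> kappa
  P2: lam <- gamma -> beta <- eps -> theta -> kappa
  P3: lam <- gamma -> beta <- eps -> kappa
  P4: lam <- gamma -> beta <- theta <- eps -> kappa
  P5: lam <- gamma -> beta <- theta -> kappa
  P6: lam <- gamma -> beta <- kappa
Condition 1 (no descendant of lam in the set): holds — descendants of lam are {alpha, beta, eps, kappa, theta}; none are in {}.
Condition 2 (every backdoor path blocked by {}):
  P1: open — no interior node is in the conditioning set.
  P2: blocked at collider beta (neither it nor any descendant is in the conditioning set).
  P3: blocked at collider beta (neither it nor any descendant is in the conditioning set).
  P4: blocked at collider beta (neither it nor any descendant is in the conditioning set).
  P5: blocked at collider beta (neither it nor any descendant is in the conditioning set).
  P6: blocked at collider beta (neither it nor any descendant is in the conditioning set).
{} does not satisfy the backdoor criterion.

No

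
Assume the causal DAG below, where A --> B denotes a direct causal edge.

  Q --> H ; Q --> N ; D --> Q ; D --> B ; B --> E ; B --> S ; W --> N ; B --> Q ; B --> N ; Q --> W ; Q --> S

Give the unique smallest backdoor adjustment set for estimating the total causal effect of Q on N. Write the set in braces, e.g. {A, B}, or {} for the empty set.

Variables eligible for adjustment (non-descendants of Q, excluding Q and N): {B, D, E}.
Backdoor paths from Q to N:
  P1: Q <- D -> B -> N
  P2: Q <- B -> N
The empty set is not sufficient: P1 (Q <- D -> B -> N) has no collider blocking it and no conditioned non-collider, so it is open.
Try {B}:
  P1: blocked at chain node B ∈ conditioning set.
  P2: blocked at fork node B ∈ conditioning set.
{B} contains no descendant of Q and blocks every backdoor path.
No other singleton works — e.g. {D} leaves P2 open — so {B} is the unique smallest valid adjustment set.

{B}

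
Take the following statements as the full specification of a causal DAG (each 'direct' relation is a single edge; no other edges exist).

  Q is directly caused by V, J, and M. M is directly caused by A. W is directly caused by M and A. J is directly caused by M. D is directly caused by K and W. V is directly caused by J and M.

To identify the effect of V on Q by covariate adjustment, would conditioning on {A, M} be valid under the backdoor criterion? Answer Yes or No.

Backdoor paths from V to Q (paths whose first edge points into V):
  P1: V <- M -> J -> Q
  P2: V <- M -> Q
  P3: V <- J <- M -> Q
  P4: V <- J -> Q
Condition 1 (no descendant of V in the set): holds — descendants of V are {Q}; none are in {A, M}.
Condition 2 (every backdoor path blocked by {A, M}):
  P1: blocked at fork node M ∈ conditioning set.
  P2: blocked at fork node M ∈ conditioning set.
  P3: blocked at fork node M ∈ conditioning set.
  P4: open — no interior node is in the conditioning set.
{A, M} does not satisfy the backdoor criterion.

No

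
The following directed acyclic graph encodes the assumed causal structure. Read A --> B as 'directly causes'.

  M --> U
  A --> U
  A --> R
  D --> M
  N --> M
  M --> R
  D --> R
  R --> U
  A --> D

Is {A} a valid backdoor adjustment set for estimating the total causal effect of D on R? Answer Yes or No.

Yes

Backdoor paths from D to R (paths whose first edge points into D):
  P1: D <- A -> R
  P2: D <- A -> U <- M -> R
  P3: D <- A -> U <- R
Condition 1 (no descendant of D in the set): holds — descendants of D are {M, R, U}; none are in {A}.
Condition 2 (every backdoor path blocked by {A}):
  P1: blocked at fork node A ∈ conditioning set.
  P2: blocked at fork node A ∈ conditioning set.
  P3: blocked at fork node A ∈ conditioning set.
{A} satisfies the backdoor criterion.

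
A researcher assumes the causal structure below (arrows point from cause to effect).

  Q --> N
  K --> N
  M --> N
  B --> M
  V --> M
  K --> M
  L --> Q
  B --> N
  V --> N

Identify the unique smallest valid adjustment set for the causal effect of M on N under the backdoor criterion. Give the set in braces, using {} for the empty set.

Variables eligible for adjustment (non-descendants of M, excluding M and N): {B, K, L, Q, V}.
Backdoor paths from M to N:
  P1: M <- V -> N
  P2: M <- K -> N
  P3: M <- B -> N
The empty set is not sufficient: P1 (M <- V -> N) has no collider blocking it and no conditioned non-collider, so it is open.
Try {B, K, V}:
  P1: blocked at fork node V ∈ conditioning set.
  P2: blocked at fork node K ∈ conditioning set.
  P3: blocked at fork node B ∈ conditioning set.
{B, K, V} contains no descendant of M and blocks every backdoor path.
Every element of {B, K, V} is needed (dropping B leaves P3 open; dropping K leaves P2 open; dropping V leaves P1 open), so no proper subset is valid.
Among all size-3 subsets of the eligible variables, only {B, K, V} blocks every backdoor path, so it is the unique smallest valid adjustment set.

{B, K, V}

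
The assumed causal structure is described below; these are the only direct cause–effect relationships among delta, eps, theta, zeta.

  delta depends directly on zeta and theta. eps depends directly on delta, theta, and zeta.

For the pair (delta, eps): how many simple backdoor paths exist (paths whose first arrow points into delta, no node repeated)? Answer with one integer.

A backdoor path from delta to eps is any simple undirected path whose first edge points into delta (i.e. leaves delta via a parent).
Parents of delta: {theta, zeta}.
Enumerating:
  P1: delta <- theta -> eps
  P2: delta <- zeta -> eps
That exhausts the simple backdoor paths. Count: 2.

2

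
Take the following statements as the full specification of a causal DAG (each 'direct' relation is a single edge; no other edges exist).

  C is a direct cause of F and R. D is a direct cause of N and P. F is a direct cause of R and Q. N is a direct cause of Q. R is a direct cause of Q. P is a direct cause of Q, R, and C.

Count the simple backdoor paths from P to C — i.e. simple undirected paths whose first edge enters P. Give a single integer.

A backdoor path from P to C is any simple undirected path whose first edge points into P (i.e. leaves P via a parent).
Parents of P: {D}.
Enumerating:
  P1: P <- D -> N -> Q <- F <- C
  P2: P <- D -> N -> Q <- F -> R <- C
  P3: P <- D -> N -> Q <- R <- C
  P4: P <- D -> N -> Q <- R <- F <- C
That exhausts the simple backdoor paths. Count: 4.

4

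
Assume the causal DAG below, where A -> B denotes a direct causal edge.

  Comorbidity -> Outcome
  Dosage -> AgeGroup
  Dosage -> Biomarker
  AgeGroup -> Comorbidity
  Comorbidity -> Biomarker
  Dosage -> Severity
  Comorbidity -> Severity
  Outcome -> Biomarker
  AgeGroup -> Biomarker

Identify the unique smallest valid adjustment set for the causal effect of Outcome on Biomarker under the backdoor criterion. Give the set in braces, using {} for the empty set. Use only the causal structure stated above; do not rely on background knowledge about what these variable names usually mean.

{Comorbidity}

Variables eligible for adjustment (non-descendants of Outcome, excluding Outcome and Biomarker): {AgeGroup, Comorbidity, Dosage, Severity}.
Backdoor paths from Outcome to Biomarker:
  P1: Outcome <- Comorbidity <- AgeGroup <- Dosage -> Biomarker
  P2: Outcome <- Comorbidity <- AgeGroup -> Biomarker
  P3: Outcome <- Comorbidity -> Severity <- Dosage -> AgeGroup -> Biomarker
  P4: Outcome <- Comorbidity -> Severity <- Dosage -> Biomarker
  P5: Outcome <- Comorbidity -> Biomarker
The empty set is not sufficient: P1 (Outcome <- Comorbidity <- AgeGroup <- Dosage -> Biomarker) has no collider blocking it and no conditioned non-collider, so it is open.
Try {Comorbidity}:
  P1: blocked at chain node Comorbidity ∈ conditioning set.
  P2: blocked at chain node Comorbidity ∈ conditioning set.
  P3: blocked at fork node Comorbidity ∈ conditioning set.
  P4: blocked at fork node Comorbidity ∈ conditioning set.
  P5: blocked at fork node Comorbidity ∈ conditioning set.
{Comorbidity} contains no descendant of Outcome and blocks every backdoor path.
No other singleton works — e.g. {Dosage} leaves P2 open — so {Comorbidity} is the unique smallest valid adjustment set.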